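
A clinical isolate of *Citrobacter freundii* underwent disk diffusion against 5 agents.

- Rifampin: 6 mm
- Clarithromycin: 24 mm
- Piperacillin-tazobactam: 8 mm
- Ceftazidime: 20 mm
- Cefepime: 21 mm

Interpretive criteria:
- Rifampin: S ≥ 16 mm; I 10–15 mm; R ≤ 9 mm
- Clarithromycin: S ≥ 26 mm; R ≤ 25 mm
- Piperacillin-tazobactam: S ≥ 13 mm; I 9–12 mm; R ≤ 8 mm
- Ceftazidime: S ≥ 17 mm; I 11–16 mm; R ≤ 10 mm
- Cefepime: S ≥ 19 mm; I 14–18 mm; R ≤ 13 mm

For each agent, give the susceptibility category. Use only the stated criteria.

R, R, R, S, S

Rifampin 6 mm: ≤ 9 mm → Resistant
Clarithromycin: 24 mm is ≤ 25 mm ⇒ R
Piperacillin-tazobactam 8 mm: ≤ 8 mm ⇒ R
Ceftazidime: 20 mm is ≥ 17 mm → Susceptible
Cefepime (21 mm) ≥ 19 mm ⇒ Susceptible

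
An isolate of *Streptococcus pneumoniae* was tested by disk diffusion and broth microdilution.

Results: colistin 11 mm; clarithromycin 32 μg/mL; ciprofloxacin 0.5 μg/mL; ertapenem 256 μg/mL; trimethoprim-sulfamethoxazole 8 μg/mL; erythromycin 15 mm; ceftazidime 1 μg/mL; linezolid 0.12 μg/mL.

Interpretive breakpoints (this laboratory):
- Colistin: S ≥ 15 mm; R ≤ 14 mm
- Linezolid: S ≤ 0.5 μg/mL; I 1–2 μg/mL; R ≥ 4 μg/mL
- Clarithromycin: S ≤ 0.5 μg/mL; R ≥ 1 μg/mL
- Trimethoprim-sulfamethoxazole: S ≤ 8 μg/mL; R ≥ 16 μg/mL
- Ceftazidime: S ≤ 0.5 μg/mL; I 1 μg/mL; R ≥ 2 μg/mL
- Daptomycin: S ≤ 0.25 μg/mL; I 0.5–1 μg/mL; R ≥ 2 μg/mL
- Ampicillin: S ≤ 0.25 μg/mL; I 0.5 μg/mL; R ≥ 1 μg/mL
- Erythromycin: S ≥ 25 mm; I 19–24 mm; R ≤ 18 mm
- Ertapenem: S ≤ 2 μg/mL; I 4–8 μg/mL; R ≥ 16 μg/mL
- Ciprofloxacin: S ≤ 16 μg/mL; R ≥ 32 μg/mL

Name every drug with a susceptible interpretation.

ciprofloxacin, trimethoprim-sulfamethoxazole, linezolid

Colistin (11 mm) ≤ 14 mm — resistant
Clarithromycin (32 μg/mL) ≥ 1 μg/mL — resistant
Ciprofloxacin 0.5 μg/mL: ≤ 16 μg/mL ⇒ Susceptible
Ertapenem: 256 μg/mL is ≥ 16 μg/mL → R
Trimethoprim-sulfamethoxazole: 8 μg/mL is ≤ 8 μg/mL → Susceptible
Erythromycin: 15 mm is ≤ 18 mm — resistant
Ceftazidime 1 μg/mL: = 1 μg/mL ⇒ I
Linezolid 0.12 μg/mL: ≤ 0.5 μg/mL — Susceptible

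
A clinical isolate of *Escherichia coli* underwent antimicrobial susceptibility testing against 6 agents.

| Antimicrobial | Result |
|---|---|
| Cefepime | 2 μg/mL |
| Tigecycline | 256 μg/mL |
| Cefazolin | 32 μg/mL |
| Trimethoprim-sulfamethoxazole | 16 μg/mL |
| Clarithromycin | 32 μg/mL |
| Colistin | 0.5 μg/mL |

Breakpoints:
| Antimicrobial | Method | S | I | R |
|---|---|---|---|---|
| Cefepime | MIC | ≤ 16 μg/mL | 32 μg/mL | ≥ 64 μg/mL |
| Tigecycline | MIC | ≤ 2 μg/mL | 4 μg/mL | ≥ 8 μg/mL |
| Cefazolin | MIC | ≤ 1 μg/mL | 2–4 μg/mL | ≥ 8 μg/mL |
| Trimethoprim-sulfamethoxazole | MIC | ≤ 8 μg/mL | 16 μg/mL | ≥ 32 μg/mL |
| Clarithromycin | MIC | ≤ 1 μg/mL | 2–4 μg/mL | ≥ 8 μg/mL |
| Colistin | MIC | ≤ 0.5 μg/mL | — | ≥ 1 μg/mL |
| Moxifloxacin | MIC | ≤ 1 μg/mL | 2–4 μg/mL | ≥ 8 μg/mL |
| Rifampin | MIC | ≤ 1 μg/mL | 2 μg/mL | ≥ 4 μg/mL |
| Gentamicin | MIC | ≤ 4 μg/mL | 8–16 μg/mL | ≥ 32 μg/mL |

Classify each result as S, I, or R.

S, R, R, I, R, S

Cefepime (2 μg/mL) ≤ 16 μg/mL → susceptible
Tigecycline: 256 μg/mL is ≥ 8 μg/mL ⇒ R
Cefazolin: 32 μg/mL is ≥ 8 μg/mL ⇒ R
Trimethoprim-sulfamethoxazole 16 μg/mL: = 16 μg/mL ⇒ Intermediate
Clarithromycin 32 μg/mL: ≥ 8 μg/mL — Resistant
Colistin 0.5 μg/mL: ≤ 0.5 μg/mL — Susceptible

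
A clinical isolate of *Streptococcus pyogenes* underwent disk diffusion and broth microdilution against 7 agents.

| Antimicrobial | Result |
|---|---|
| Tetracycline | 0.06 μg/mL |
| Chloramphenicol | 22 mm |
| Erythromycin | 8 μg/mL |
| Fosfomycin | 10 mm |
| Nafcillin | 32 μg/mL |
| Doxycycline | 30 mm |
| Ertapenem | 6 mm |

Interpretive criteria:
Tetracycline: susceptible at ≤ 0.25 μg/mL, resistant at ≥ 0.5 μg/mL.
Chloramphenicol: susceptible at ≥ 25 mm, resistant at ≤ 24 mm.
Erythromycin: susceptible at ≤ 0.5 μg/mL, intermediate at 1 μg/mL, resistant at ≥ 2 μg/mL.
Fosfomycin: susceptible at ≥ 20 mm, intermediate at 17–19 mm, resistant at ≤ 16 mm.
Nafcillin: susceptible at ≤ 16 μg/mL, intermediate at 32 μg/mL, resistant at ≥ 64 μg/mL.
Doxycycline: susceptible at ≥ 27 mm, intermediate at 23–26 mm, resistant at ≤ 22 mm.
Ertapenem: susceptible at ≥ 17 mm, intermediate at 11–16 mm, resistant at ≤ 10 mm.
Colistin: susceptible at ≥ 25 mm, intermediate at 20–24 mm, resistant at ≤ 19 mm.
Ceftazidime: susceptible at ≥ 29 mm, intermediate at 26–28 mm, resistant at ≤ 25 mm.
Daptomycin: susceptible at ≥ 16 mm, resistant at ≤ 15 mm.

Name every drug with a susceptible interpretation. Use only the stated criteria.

Tetracycline 0.06 μg/mL: ≤ 0.25 μg/mL → Susceptible
Chloramphenicol: 22 mm is ≤ 24 mm → resistant
Erythromycin (8 μg/mL) ≥ 2 μg/mL → resistant
Fosfomycin 10 mm: ≤ 16 mm — Resistant
Nafcillin 32 μg/mL: = 32 μg/mL ⇒ I
Doxycycline (30 mm) ≥ 27 mm ⇒ S
Ertapenem: 6 mm is ≤ 10 mm → resistant

tetracycline, doxycycline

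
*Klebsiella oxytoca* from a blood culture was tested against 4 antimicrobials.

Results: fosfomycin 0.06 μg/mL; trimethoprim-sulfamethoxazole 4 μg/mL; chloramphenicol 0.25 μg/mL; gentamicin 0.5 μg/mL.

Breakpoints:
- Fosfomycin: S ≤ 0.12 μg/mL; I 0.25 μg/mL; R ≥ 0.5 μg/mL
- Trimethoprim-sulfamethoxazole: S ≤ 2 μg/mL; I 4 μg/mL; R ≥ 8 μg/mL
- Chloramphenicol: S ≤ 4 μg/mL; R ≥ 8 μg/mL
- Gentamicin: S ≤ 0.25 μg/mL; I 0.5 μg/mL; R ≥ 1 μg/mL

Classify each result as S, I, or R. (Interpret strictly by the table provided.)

S, I, S, I

Fosfomycin (0.06 μg/mL) ≤ 0.12 μg/mL — susceptible
Trimethoprim-sulfamethoxazole (4 μg/mL) = 4 μg/mL — Intermediate
Chloramphenicol (0.25 μg/mL) ≤ 4 μg/mL — S
Gentamicin: 0.5 μg/mL is = 0.5 μg/mL → I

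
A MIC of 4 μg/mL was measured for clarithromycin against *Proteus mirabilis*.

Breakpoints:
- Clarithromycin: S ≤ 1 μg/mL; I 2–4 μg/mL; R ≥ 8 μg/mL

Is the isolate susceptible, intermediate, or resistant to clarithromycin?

Clarithromycin (4 μg/mL) in 2–4 μg/mL ⇒ Intermediate

I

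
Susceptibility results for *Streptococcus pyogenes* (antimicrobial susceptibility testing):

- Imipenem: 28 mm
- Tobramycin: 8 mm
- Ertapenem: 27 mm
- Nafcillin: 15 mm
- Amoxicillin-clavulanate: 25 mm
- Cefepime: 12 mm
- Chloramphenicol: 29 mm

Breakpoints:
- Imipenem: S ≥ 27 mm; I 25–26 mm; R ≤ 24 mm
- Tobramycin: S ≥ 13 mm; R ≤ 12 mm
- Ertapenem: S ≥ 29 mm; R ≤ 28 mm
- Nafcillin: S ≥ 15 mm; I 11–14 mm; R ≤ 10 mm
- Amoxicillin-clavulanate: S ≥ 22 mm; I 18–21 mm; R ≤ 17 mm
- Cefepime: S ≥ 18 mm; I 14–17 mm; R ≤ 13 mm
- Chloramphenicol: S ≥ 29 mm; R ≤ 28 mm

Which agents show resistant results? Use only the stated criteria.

Imipenem (28 mm) ≥ 27 mm ⇒ Susceptible
Tobramycin (8 mm) ≤ 12 mm — resistant
Ertapenem 27 mm: ≤ 28 mm ⇒ resistant
Nafcillin: 15 mm is ≥ 15 mm — S
Amoxicillin-clavulanate: 25 mm is ≥ 22 mm → Susceptible
Cefepime (12 mm) ≤ 13 mm ⇒ R
Chloramphenicol 29 mm: ≥ 29 mm — Susceptible

tobramycin, ertapenem, cefepime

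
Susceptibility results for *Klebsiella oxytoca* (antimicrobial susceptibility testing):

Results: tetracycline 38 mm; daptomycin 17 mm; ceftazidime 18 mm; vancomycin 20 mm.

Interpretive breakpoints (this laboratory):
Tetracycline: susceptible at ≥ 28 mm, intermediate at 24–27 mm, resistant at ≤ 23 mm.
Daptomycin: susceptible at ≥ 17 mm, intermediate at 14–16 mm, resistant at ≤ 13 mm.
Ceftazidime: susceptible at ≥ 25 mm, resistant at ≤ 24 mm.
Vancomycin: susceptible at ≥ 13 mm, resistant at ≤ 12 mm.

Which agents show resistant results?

ceftazidime

Tetracycline (38 mm) ≥ 28 mm → Susceptible
Daptomycin 17 mm: ≥ 17 mm → S
Ceftazidime (18 mm) ≤ 24 mm ⇒ R
Vancomycin: 20 mm is ≥ 13 mm — S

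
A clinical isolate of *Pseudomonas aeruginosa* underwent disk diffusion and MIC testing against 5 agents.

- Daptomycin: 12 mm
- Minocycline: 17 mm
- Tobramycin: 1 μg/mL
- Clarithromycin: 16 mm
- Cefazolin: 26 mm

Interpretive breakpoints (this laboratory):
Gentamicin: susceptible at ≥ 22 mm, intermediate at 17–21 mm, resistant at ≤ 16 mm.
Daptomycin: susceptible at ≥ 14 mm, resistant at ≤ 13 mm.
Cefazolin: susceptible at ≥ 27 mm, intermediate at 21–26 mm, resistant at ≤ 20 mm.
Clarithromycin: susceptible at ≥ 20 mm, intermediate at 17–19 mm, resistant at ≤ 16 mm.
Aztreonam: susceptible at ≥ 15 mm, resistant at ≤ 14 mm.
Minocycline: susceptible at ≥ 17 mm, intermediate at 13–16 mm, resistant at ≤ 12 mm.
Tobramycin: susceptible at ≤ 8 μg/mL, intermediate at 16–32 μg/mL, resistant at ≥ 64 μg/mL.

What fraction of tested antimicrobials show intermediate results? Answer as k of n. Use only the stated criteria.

1 of 5

Daptomycin (12 mm) ≤ 13 mm — resistant
Minocycline (17 mm) ≥ 17 mm ⇒ susceptible
Tobramycin (1 μg/mL) ≤ 8 μg/mL — susceptible
Clarithromycin (16 mm) ≤ 16 mm → Resistant
Cefazolin: 26 mm is in 21–26 mm → intermediate
Intermediate: 1/5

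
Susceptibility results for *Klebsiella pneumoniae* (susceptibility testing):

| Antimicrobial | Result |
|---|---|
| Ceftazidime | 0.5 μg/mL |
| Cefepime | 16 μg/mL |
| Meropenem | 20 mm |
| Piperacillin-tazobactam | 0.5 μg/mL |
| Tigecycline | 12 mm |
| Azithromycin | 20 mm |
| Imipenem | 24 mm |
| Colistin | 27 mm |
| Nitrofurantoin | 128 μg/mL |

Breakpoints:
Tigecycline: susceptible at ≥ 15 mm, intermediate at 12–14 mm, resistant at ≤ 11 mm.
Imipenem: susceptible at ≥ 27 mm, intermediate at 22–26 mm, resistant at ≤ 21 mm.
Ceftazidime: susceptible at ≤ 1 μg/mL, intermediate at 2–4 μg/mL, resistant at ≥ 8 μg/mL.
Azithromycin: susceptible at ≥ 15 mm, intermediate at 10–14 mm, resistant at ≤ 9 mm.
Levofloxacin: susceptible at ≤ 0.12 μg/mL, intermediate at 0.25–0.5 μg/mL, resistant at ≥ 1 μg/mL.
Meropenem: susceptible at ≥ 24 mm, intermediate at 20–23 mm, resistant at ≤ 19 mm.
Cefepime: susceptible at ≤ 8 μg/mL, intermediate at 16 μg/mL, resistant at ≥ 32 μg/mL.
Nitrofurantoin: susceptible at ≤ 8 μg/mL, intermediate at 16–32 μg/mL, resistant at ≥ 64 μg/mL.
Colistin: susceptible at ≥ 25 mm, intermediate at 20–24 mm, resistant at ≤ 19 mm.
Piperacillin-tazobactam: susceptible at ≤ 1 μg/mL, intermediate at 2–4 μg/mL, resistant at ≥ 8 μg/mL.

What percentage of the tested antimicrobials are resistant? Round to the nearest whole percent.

11%

Ceftazidime 0.5 μg/mL: ≤ 1 μg/mL ⇒ S
Cefepime: 16 μg/mL is = 16 μg/mL → Intermediate
Meropenem (20 mm) in 20–23 mm → Intermediate
Piperacillin-tazobactam (0.5 μg/mL) ≤ 1 μg/mL → susceptible
Tigecycline (12 mm) in 12–14 mm — intermediate
Azithromycin 20 mm: ≥ 15 mm ⇒ susceptible
Imipenem: 24 mm is in 22–26 mm — I
Colistin: 27 mm is ≥ 25 mm → susceptible
Nitrofurantoin: 128 μg/mL is ≥ 64 μg/mL ⇒ R
Resistant: 1/9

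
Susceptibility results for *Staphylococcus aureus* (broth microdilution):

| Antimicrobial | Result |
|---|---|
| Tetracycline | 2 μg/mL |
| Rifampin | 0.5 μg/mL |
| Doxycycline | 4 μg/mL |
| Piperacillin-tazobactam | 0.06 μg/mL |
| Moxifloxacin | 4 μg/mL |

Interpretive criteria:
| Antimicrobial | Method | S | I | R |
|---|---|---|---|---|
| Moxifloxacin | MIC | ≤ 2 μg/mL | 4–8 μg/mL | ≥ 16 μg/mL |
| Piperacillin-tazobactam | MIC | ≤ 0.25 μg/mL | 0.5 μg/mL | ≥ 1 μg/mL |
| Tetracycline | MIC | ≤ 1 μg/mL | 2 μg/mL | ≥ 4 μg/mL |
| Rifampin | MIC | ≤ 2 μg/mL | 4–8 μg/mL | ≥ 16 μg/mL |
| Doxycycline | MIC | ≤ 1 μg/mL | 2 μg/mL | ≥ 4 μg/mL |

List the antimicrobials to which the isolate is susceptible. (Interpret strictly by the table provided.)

rifampin, piperacillin-tazobactam

Tetracycline: 2 μg/mL is = 2 μg/mL → Intermediate
Rifampin: 0.5 μg/mL is ≤ 2 μg/mL ⇒ susceptible
Doxycycline (4 μg/mL) ≥ 4 μg/mL ⇒ R
Piperacillin-tazobactam (0.06 μg/mL) ≤ 0.25 μg/mL — S
Moxifloxacin: 4 μg/mL is in 4–8 μg/mL → Intermediate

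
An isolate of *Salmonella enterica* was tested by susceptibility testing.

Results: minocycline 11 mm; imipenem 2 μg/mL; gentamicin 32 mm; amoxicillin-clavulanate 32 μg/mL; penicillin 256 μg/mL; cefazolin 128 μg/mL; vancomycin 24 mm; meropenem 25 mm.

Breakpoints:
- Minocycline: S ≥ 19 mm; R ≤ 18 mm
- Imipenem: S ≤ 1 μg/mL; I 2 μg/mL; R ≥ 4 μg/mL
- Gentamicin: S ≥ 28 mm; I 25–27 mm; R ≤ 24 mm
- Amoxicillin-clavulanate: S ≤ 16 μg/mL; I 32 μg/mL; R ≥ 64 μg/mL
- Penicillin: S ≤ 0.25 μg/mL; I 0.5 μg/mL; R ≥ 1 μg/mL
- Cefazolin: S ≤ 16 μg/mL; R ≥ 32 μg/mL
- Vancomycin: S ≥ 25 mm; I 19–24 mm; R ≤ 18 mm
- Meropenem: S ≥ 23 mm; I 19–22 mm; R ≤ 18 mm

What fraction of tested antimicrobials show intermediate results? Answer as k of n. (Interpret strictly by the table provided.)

3 of 8

Minocycline 11 mm: ≤ 18 mm — R
Imipenem (2 μg/mL) = 2 μg/mL → intermediate
Gentamicin (32 mm) ≥ 28 mm — S
Amoxicillin-clavulanate: 32 μg/mL is = 32 μg/mL — intermediate
Penicillin (256 μg/mL) ≥ 1 μg/mL ⇒ resistant
Cefazolin 128 μg/mL: ≥ 32 μg/mL ⇒ resistant
Vancomycin (24 mm) in 19–24 mm — Intermediate
Meropenem (25 mm) ≥ 23 mm → Susceptible
Intermediate: 3/8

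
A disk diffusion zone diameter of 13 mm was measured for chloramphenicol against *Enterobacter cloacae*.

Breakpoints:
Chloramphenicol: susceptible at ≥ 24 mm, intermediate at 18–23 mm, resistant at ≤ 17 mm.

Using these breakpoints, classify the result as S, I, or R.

Resistant

Chloramphenicol 13 mm: ≤ 17 mm ⇒ resistant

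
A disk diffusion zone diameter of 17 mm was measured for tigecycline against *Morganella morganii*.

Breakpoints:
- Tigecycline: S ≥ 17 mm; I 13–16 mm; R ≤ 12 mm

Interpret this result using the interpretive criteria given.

Tigecycline: 17 mm is ≥ 17 mm ⇒ susceptible

S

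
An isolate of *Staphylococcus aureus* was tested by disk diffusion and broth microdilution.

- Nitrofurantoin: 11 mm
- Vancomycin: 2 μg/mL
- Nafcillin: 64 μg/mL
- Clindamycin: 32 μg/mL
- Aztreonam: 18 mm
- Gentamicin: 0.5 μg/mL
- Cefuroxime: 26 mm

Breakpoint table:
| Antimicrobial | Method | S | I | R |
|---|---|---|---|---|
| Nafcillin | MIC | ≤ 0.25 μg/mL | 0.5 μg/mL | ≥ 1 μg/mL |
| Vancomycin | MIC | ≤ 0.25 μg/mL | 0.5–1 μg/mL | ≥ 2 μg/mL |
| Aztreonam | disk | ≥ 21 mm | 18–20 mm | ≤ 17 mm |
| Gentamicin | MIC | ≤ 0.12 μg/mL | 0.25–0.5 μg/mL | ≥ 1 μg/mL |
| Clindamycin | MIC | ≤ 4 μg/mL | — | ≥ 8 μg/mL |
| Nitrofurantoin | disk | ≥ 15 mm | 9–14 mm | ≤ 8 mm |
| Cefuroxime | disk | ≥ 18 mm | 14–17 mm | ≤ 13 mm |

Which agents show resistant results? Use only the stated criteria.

Nitrofurantoin (11 mm) in 9–14 mm — intermediate
Vancomycin 2 μg/mL: ≥ 2 μg/mL ⇒ R
Nafcillin (64 μg/mL) ≥ 1 μg/mL — R
Clindamycin: 32 μg/mL is ≥ 8 μg/mL — resistant
Aztreonam (18 mm) in 18–20 mm — intermediate
Gentamicin: 0.5 μg/mL is in 0.25–0.5 μg/mL ⇒ Intermediate
Cefuroxime 26 mm: ≥ 18 mm ⇒ S

vancomycin, nafcillin, clindamycin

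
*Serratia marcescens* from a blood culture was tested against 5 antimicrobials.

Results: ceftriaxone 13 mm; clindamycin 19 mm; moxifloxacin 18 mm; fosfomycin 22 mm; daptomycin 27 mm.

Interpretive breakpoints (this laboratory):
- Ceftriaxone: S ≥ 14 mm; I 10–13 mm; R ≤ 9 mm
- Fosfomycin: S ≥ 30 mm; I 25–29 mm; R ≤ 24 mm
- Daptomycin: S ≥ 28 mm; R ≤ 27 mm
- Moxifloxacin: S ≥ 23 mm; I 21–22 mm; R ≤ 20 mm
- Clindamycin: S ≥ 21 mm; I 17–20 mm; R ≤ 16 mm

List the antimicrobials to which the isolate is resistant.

Ceftriaxone 13 mm: in 10–13 mm ⇒ I
Clindamycin 19 mm: in 17–20 mm — I
Moxifloxacin (18 mm) ≤ 20 mm → R
Fosfomycin: 22 mm is ≤ 24 mm — resistant
Daptomycin (27 mm) ≤ 27 mm → R

moxifloxacin, fosfomycin, daptomycin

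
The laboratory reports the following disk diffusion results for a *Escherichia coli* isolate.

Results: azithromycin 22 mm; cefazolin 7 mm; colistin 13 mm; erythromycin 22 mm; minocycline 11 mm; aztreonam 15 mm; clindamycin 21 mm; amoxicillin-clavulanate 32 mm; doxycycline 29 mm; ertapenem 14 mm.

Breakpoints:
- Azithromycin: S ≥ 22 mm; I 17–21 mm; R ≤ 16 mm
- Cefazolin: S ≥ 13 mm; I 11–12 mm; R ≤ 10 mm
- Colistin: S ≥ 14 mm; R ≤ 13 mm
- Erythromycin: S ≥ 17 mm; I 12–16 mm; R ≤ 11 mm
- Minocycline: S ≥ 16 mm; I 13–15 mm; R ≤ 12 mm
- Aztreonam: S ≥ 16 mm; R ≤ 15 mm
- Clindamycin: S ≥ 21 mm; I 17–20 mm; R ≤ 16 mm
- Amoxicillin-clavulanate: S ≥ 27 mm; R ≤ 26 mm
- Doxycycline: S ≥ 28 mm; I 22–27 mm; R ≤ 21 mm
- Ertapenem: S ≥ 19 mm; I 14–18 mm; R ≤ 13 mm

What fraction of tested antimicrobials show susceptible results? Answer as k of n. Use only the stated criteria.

Azithromycin 22 mm: ≥ 22 mm ⇒ susceptible
Cefazolin: 7 mm is ≤ 10 mm — Resistant
Colistin (13 mm) ≤ 13 mm ⇒ Resistant
Erythromycin (22 mm) ≥ 17 mm ⇒ S
Minocycline: 11 mm is ≤ 12 mm ⇒ R
Aztreonam: 15 mm is ≤ 15 mm → Resistant
Clindamycin: 21 mm is ≥ 21 mm — Susceptible
Amoxicillin-clavulanate (32 mm) ≥ 27 mm — S
Doxycycline (29 mm) ≥ 28 mm → Susceptible
Ertapenem (14 mm) in 14–18 mm ⇒ intermediate
Susceptible: 5/10

5 of 10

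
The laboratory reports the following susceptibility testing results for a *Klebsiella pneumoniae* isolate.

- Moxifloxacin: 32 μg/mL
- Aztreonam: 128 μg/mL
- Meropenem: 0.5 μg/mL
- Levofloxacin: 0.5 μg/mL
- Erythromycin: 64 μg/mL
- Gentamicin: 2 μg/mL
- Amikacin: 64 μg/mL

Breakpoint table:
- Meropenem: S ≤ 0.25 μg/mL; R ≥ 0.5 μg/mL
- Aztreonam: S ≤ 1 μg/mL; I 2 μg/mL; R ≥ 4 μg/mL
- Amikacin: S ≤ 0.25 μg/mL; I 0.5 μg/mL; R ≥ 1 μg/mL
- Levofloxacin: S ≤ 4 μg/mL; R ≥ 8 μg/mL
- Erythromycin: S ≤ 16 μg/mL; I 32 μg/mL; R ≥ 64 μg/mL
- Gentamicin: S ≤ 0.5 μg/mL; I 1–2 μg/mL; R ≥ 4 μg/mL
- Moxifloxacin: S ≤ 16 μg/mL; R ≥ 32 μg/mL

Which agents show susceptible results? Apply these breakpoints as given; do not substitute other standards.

levofloxacin

Moxifloxacin (32 μg/mL) ≥ 32 μg/mL ⇒ resistant
Aztreonam (128 μg/mL) ≥ 4 μg/mL → R
Meropenem: 0.5 μg/mL is ≥ 0.5 μg/mL → Resistant
Levofloxacin (0.5 μg/mL) ≤ 4 μg/mL ⇒ Susceptible
Erythromycin: 64 μg/mL is ≥ 64 μg/mL ⇒ resistant
Gentamicin 2 μg/mL: in 1–2 μg/mL ⇒ Intermediate
Amikacin (64 μg/mL) ≥ 1 μg/mL — Resistant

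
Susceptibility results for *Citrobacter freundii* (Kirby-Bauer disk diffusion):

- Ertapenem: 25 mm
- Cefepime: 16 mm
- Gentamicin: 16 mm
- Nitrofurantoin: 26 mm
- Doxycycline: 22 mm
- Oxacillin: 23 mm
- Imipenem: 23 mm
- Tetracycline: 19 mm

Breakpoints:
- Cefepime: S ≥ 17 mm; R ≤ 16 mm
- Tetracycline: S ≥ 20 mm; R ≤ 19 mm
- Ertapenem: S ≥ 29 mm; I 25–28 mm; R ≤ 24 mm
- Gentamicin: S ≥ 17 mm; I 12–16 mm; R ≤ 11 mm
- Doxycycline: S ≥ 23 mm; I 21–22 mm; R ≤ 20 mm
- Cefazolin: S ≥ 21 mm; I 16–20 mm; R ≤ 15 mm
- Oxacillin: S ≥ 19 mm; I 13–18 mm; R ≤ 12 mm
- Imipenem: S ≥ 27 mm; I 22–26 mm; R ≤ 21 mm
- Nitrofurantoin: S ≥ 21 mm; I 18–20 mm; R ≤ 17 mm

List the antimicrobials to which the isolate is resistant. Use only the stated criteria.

Ertapenem 25 mm: in 25–28 mm → I
Cefepime 16 mm: ≤ 16 mm ⇒ Resistant
Gentamicin 16 mm: in 12–16 mm → intermediate
Nitrofurantoin (26 mm) ≥ 21 mm ⇒ S
Doxycycline: 22 mm is in 21–22 mm → Intermediate
Oxacillin: 23 mm is ≥ 19 mm → S
Imipenem (23 mm) in 22–26 mm — I
Tetracycline (19 mm) ≤ 19 mm → R

cefepime, tetracycline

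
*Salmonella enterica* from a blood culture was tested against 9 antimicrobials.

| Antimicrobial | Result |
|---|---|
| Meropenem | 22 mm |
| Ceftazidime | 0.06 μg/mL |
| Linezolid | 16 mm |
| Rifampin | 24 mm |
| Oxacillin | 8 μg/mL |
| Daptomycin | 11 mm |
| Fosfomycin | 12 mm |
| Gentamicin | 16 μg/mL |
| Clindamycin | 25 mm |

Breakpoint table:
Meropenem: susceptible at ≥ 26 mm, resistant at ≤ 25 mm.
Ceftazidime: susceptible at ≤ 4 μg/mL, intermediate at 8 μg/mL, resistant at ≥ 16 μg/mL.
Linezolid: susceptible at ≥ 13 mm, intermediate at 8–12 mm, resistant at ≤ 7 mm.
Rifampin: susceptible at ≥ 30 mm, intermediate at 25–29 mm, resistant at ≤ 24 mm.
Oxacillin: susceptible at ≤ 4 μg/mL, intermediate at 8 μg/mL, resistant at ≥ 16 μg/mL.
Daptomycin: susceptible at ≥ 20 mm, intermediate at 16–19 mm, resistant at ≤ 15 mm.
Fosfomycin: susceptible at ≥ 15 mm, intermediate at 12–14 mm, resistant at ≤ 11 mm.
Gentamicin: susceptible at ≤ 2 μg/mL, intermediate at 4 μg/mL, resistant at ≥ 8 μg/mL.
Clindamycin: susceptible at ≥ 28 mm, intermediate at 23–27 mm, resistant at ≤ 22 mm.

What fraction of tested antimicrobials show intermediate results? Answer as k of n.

3 of 9

Meropenem (22 mm) ≤ 25 mm ⇒ resistant
Ceftazidime (0.06 μg/mL) ≤ 4 μg/mL — susceptible
Linezolid: 16 mm is ≥ 13 mm ⇒ susceptible
Rifampin 24 mm: ≤ 24 mm — R
Oxacillin (8 μg/mL) = 8 μg/mL → intermediate
Daptomycin: 11 mm is ≤ 15 mm ⇒ Resistant
Fosfomycin 12 mm: in 12–14 mm — intermediate
Gentamicin 16 μg/mL: ≥ 8 μg/mL ⇒ resistant
Clindamycin 25 mm: in 23–27 mm → intermediate
Intermediate: 3/9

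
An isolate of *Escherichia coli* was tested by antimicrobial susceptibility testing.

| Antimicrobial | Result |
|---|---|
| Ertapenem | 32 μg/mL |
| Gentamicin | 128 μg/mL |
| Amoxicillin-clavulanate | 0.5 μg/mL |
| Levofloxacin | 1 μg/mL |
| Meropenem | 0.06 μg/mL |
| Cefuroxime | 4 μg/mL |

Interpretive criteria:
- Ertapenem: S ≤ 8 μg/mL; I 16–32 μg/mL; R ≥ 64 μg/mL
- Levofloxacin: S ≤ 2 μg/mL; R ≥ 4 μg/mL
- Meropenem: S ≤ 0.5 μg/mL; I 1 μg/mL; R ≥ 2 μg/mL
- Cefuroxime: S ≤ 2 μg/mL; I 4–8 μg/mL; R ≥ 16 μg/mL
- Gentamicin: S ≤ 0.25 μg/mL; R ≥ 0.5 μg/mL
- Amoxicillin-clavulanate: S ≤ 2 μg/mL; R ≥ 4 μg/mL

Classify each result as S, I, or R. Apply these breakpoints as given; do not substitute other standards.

Ertapenem: 32 μg/mL is in 16–32 μg/mL → I
Gentamicin 128 μg/mL: ≥ 0.5 μg/mL — Resistant
Amoxicillin-clavulanate 0.5 μg/mL: ≤ 2 μg/mL → S
Levofloxacin 1 μg/mL: ≤ 2 μg/mL — susceptible
Meropenem 0.06 μg/mL: ≤ 0.5 μg/mL ⇒ S
Cefuroxime 4 μg/mL: in 4–8 μg/mL — I

I, R, S, S, S, I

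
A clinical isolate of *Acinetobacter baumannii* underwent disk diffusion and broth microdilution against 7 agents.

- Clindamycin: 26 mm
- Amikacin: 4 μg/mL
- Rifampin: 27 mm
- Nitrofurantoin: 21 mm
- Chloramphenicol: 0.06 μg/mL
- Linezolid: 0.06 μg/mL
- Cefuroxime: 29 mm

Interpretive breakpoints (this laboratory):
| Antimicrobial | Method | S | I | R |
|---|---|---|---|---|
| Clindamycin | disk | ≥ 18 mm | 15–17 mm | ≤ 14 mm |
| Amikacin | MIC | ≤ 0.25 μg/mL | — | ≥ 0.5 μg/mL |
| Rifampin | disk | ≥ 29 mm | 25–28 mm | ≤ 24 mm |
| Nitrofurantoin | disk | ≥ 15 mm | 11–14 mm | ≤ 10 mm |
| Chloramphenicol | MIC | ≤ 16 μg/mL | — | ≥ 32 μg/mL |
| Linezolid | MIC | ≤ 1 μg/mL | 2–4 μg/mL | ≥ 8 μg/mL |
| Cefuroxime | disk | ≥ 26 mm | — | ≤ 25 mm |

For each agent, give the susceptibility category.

Clindamycin 26 mm: ≥ 18 mm ⇒ S
Amikacin: 4 μg/mL is ≥ 0.5 μg/mL → R
Rifampin 27 mm: in 25–28 mm → I
Nitrofurantoin: 21 mm is ≥ 15 mm — susceptible
Chloramphenicol 0.06 μg/mL: ≤ 16 μg/mL — susceptible
Linezolid: 0.06 μg/mL is ≤ 1 μg/mL → Susceptible
Cefuroxime 29 mm: ≥ 26 mm — Susceptible

S, R, I, S, S, S, S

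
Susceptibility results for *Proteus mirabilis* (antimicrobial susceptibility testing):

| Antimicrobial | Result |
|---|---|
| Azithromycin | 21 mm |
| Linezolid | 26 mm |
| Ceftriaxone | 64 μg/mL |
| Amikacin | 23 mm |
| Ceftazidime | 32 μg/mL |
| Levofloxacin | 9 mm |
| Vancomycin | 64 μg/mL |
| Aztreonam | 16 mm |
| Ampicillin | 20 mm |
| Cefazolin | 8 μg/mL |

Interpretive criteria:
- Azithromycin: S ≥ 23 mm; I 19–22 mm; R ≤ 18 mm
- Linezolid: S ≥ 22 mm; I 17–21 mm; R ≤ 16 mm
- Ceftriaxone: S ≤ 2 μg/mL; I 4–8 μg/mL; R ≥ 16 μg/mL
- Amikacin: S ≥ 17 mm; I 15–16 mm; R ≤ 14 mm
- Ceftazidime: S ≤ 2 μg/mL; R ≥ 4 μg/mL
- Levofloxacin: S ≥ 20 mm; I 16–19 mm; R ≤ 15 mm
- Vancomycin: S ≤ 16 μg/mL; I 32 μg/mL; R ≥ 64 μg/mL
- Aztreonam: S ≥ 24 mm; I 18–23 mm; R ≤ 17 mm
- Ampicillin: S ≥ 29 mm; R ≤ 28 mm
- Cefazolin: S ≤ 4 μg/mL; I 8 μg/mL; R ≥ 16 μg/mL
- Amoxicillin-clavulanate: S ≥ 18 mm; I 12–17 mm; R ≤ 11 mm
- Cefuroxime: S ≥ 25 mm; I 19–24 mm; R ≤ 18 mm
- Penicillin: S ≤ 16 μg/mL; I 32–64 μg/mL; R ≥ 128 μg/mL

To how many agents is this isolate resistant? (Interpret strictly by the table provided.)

6

Azithromycin 21 mm: in 19–22 mm → Intermediate
Linezolid (26 mm) ≥ 22 mm — S
Ceftriaxone 64 μg/mL: ≥ 16 μg/mL ⇒ resistant
Amikacin 23 mm: ≥ 17 mm ⇒ Susceptible
Ceftazidime (32 μg/mL) ≥ 4 μg/mL — resistant
Levofloxacin (9 mm) ≤ 15 mm ⇒ resistant
Vancomycin 64 μg/mL: ≥ 64 μg/mL ⇒ R
Aztreonam (16 mm) ≤ 17 mm — resistant
Ampicillin: 20 mm is ≤ 28 mm ⇒ resistant
Cefazolin (8 μg/mL) = 8 μg/mL ⇒ I
Resistant: 6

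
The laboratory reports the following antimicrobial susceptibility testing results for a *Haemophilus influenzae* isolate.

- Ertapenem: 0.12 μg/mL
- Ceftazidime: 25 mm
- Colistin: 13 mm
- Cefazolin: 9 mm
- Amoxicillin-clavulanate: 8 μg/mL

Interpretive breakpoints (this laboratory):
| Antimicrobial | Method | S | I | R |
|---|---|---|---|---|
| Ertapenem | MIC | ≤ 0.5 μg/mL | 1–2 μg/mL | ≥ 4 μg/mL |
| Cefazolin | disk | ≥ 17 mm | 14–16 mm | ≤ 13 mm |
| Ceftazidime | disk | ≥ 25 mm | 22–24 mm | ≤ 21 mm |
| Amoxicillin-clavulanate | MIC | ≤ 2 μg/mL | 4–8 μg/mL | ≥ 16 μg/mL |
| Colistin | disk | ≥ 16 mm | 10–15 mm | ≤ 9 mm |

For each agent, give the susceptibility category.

S, S, I, R, I

Ertapenem 0.12 μg/mL: ≤ 0.5 μg/mL → susceptible
Ceftazidime 25 mm: ≥ 25 mm ⇒ susceptible
Colistin: 13 mm is in 10–15 mm — intermediate
Cefazolin (9 mm) ≤ 13 mm — R
Amoxicillin-clavulanate 8 μg/mL: in 4–8 μg/mL — Intermediate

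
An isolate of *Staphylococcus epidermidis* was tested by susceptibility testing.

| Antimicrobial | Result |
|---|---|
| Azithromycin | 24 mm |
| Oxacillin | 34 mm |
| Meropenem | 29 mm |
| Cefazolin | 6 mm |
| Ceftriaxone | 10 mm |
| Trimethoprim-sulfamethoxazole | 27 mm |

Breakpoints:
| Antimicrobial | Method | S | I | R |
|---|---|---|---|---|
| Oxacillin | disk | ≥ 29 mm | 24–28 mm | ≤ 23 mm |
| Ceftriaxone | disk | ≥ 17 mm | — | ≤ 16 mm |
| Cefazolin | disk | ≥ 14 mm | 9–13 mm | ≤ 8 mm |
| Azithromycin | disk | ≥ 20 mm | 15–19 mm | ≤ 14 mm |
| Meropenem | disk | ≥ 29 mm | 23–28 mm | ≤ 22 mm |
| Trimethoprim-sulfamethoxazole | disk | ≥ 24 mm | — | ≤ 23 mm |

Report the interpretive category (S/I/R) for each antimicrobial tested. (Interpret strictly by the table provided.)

S, S, S, R, R, S

Azithromycin: 24 mm is ≥ 20 mm → susceptible
Oxacillin: 34 mm is ≥ 29 mm — S
Meropenem (29 mm) ≥ 29 mm ⇒ Susceptible
Cefazolin (6 mm) ≤ 8 mm — resistant
Ceftriaxone 10 mm: ≤ 16 mm ⇒ resistant
Trimethoprim-sulfamethoxazole: 27 mm is ≥ 24 mm ⇒ susceptible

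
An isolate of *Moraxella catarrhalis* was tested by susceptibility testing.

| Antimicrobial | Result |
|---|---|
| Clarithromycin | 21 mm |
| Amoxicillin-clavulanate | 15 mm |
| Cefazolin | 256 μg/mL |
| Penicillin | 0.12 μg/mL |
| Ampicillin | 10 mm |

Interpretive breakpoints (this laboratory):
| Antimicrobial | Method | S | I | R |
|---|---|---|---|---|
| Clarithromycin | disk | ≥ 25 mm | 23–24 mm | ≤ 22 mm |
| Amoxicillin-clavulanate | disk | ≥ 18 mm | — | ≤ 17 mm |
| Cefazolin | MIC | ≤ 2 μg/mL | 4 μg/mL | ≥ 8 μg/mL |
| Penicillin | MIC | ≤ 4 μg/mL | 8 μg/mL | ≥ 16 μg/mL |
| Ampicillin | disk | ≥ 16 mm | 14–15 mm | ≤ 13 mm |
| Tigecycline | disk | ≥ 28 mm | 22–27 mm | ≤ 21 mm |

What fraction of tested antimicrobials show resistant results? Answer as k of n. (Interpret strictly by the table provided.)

4 of 5

Clarithromycin (21 mm) ≤ 22 mm ⇒ Resistant
Amoxicillin-clavulanate (15 mm) ≤ 17 mm — Resistant
Cefazolin: 256 μg/mL is ≥ 8 μg/mL — Resistant
Penicillin 0.12 μg/mL: ≤ 4 μg/mL — Susceptible
Ampicillin 10 mm: ≤ 13 mm — resistant
Resistant: 4/5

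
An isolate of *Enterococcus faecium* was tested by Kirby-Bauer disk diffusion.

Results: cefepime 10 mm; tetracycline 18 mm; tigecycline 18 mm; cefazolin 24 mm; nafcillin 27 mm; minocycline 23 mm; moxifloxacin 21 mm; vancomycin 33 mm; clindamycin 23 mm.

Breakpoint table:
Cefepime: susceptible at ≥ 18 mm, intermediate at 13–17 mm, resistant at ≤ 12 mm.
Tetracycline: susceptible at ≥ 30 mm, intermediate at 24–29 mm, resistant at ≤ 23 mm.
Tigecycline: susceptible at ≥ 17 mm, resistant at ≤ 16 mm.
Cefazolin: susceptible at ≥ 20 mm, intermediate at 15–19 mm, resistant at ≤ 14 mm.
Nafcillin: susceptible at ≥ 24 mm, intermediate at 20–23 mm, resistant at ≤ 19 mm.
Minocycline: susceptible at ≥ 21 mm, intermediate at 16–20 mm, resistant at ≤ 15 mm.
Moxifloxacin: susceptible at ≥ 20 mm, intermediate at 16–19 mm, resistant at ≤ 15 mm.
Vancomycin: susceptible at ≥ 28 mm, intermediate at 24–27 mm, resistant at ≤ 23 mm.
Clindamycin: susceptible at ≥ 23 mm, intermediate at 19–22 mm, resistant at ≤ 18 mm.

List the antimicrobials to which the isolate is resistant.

cefepime, tetracycline

Cefepime (10 mm) ≤ 12 mm — resistant
Tetracycline (18 mm) ≤ 23 mm → resistant
Tigecycline: 18 mm is ≥ 17 mm ⇒ S
Cefazolin: 24 mm is ≥ 20 mm → S
Nafcillin (27 mm) ≥ 24 mm → susceptible
Minocycline: 23 mm is ≥ 21 mm ⇒ Susceptible
Moxifloxacin (21 mm) ≥ 20 mm ⇒ Susceptible
Vancomycin: 33 mm is ≥ 28 mm ⇒ Susceptible
Clindamycin: 23 mm is ≥ 23 mm — Susceptible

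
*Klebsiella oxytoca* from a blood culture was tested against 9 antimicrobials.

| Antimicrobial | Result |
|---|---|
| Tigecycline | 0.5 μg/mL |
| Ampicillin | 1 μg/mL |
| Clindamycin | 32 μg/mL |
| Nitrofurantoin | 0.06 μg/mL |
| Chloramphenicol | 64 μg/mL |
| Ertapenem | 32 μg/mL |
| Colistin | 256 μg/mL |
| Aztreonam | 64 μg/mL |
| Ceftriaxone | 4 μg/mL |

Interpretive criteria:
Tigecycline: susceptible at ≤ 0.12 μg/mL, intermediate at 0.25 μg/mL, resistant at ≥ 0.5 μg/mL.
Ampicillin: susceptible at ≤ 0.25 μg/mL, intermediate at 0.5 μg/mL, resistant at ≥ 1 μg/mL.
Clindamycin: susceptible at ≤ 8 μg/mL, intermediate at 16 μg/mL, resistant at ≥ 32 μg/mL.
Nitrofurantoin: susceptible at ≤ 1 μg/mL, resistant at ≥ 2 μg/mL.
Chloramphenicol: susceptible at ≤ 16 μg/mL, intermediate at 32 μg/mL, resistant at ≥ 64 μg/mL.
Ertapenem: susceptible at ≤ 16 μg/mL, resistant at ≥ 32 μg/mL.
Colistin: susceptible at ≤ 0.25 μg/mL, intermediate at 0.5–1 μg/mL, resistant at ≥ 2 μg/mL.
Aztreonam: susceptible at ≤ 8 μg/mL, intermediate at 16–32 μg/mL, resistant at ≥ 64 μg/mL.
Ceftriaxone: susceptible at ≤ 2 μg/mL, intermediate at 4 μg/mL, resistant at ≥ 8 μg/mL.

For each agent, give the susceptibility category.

R, R, R, S, R, R, R, R, I

Tigecycline 0.5 μg/mL: ≥ 0.5 μg/mL — R
Ampicillin (1 μg/mL) ≥ 1 μg/mL → R
Clindamycin 32 μg/mL: ≥ 32 μg/mL — Resistant
Nitrofurantoin 0.06 μg/mL: ≤ 1 μg/mL ⇒ susceptible
Chloramphenicol (64 μg/mL) ≥ 64 μg/mL ⇒ R
Ertapenem (32 μg/mL) ≥ 32 μg/mL → Resistant
Colistin (256 μg/mL) ≥ 2 μg/mL ⇒ R
Aztreonam 64 μg/mL: ≥ 64 μg/mL → R
Ceftriaxone: 4 μg/mL is = 4 μg/mL → I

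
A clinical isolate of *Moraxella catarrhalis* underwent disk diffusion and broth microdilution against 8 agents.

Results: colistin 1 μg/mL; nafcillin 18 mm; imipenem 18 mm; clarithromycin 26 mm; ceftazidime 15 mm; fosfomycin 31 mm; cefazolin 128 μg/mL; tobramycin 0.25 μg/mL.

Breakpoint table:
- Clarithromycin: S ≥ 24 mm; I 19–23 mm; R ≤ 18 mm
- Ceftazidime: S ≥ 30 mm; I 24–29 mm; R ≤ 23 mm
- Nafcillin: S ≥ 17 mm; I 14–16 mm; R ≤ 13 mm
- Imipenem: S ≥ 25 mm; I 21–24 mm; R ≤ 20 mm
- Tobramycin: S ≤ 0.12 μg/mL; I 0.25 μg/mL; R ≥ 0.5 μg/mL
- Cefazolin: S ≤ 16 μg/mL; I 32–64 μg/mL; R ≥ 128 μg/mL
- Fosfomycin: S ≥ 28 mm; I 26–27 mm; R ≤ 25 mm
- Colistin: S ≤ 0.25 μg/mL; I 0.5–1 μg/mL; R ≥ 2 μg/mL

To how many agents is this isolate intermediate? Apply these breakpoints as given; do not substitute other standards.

Colistin 1 μg/mL: in 0.5–1 μg/mL ⇒ intermediate
Nafcillin 18 mm: ≥ 17 mm → S
Imipenem (18 mm) ≤ 20 mm → Resistant
Clarithromycin (26 mm) ≥ 24 mm → Susceptible
Ceftazidime (15 mm) ≤ 23 mm — R
Fosfomycin 31 mm: ≥ 28 mm ⇒ susceptible
Cefazolin 128 μg/mL: ≥ 128 μg/mL → Resistant
Tobramycin (0.25 μg/mL) = 0.25 μg/mL → intermediate
Intermediate: 2

2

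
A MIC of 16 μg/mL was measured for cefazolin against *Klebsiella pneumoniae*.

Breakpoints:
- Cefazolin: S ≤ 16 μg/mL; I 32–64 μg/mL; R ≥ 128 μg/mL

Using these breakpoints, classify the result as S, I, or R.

Cefazolin: 16 μg/mL is ≤ 16 μg/mL — susceptible

S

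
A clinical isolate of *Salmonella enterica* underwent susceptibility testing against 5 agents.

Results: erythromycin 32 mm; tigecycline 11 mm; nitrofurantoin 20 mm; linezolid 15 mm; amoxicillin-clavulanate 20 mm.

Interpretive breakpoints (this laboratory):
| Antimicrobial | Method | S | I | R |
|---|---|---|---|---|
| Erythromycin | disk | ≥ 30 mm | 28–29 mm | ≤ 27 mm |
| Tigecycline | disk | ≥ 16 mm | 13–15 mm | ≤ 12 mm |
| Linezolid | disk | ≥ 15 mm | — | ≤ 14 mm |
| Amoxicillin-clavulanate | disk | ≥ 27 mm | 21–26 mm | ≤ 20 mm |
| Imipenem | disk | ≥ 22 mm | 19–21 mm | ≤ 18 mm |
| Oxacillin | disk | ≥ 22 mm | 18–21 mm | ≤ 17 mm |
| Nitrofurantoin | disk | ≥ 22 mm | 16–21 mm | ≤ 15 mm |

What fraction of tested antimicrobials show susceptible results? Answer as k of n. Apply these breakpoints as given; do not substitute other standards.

Erythromycin: 32 mm is ≥ 30 mm — S
Tigecycline (11 mm) ≤ 12 mm ⇒ R
Nitrofurantoin (20 mm) in 16–21 mm → intermediate
Linezolid: 15 mm is ≥ 15 mm — S
Amoxicillin-clavulanate: 20 mm is ≤ 20 mm → resistant
Susceptible: 2/5

2 of 5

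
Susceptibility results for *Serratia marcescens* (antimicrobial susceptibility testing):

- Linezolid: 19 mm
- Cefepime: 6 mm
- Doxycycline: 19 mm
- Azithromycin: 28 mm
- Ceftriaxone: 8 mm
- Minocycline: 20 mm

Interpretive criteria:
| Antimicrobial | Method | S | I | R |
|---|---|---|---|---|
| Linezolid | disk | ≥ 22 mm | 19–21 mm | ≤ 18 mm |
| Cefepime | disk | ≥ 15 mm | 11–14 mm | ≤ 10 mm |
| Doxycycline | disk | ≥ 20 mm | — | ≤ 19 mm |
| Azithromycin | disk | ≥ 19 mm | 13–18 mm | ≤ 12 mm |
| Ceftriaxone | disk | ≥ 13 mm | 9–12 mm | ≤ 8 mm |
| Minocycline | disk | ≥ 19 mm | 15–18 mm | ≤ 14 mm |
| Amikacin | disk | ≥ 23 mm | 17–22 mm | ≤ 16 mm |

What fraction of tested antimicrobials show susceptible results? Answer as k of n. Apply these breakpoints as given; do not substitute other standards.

Linezolid: 19 mm is in 19–21 mm — I
Cefepime (6 mm) ≤ 10 mm ⇒ resistant
Doxycycline (19 mm) ≤ 19 mm → Resistant
Azithromycin (28 mm) ≥ 19 mm → S
Ceftriaxone (8 mm) ≤ 8 mm → Resistant
Minocycline: 20 mm is ≥ 19 mm → Susceptible
Susceptible: 2/6

2 of 6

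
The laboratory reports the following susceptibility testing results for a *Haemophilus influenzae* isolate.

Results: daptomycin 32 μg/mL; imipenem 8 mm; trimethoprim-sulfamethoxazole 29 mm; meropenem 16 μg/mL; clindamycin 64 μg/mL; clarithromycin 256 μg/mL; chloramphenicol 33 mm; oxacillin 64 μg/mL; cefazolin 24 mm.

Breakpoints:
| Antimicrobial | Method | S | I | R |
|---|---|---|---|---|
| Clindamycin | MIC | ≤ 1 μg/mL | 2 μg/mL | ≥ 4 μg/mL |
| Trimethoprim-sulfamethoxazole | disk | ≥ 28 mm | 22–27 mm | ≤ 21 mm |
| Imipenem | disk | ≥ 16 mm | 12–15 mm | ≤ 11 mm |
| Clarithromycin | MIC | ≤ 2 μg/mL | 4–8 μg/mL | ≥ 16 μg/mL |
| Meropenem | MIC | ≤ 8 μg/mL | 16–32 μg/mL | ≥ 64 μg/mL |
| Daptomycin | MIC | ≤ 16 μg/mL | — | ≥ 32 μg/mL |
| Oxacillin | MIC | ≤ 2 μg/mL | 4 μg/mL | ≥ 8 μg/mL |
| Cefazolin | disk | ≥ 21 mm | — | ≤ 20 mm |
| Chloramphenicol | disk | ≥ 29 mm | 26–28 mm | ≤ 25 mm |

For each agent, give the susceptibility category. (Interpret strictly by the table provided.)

R, R, S, I, R, R, S, R, S

Daptomycin 32 μg/mL: ≥ 32 μg/mL — R
Imipenem: 8 mm is ≤ 11 mm — R
Trimethoprim-sulfamethoxazole 29 mm: ≥ 28 mm ⇒ Susceptible
Meropenem 16 μg/mL: in 16–32 μg/mL → I
Clindamycin: 64 μg/mL is ≥ 4 μg/mL — R
Clarithromycin: 256 μg/mL is ≥ 16 μg/mL — R
Chloramphenicol (33 mm) ≥ 29 mm ⇒ Susceptible
Oxacillin 64 μg/mL: ≥ 8 μg/mL ⇒ R
Cefazolin: 24 mm is ≥ 21 mm ⇒ S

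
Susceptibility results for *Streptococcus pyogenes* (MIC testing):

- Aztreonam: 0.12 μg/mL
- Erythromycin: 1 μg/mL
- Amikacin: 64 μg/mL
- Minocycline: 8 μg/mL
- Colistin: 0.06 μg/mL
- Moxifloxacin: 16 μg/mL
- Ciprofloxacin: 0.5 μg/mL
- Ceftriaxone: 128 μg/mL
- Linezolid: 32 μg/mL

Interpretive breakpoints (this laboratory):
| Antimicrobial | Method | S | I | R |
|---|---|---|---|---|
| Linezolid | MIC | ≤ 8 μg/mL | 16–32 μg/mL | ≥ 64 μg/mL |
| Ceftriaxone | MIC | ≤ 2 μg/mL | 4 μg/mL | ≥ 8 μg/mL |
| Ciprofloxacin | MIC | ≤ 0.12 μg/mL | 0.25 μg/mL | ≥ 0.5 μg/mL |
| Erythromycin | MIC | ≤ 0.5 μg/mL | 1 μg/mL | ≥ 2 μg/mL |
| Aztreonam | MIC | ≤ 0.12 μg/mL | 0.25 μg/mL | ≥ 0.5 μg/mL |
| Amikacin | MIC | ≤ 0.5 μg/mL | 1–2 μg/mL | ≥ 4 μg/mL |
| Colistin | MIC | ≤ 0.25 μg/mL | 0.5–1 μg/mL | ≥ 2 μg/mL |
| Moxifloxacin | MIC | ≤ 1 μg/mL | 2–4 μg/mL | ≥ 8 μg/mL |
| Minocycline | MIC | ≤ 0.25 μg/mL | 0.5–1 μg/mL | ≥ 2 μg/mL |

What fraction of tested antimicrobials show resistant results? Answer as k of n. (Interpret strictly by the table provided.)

5 of 9

Aztreonam 0.12 μg/mL: ≤ 0.12 μg/mL — S
Erythromycin 1 μg/mL: = 1 μg/mL → Intermediate
Amikacin (64 μg/mL) ≥ 4 μg/mL — R
Minocycline: 8 μg/mL is ≥ 2 μg/mL ⇒ resistant
Colistin: 0.06 μg/mL is ≤ 0.25 μg/mL → S
Moxifloxacin 16 μg/mL: ≥ 8 μg/mL → resistant
Ciprofloxacin (0.5 μg/mL) ≥ 0.5 μg/mL — resistant
Ceftriaxone (128 μg/mL) ≥ 8 μg/mL ⇒ R
Linezolid (32 μg/mL) in 16–32 μg/mL ⇒ I
Resistant: 5/9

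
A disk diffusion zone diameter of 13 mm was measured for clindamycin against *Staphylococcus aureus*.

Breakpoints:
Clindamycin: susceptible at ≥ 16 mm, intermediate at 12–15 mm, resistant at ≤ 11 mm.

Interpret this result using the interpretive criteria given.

Intermediate

Clindamycin 13 mm: in 12–15 mm ⇒ I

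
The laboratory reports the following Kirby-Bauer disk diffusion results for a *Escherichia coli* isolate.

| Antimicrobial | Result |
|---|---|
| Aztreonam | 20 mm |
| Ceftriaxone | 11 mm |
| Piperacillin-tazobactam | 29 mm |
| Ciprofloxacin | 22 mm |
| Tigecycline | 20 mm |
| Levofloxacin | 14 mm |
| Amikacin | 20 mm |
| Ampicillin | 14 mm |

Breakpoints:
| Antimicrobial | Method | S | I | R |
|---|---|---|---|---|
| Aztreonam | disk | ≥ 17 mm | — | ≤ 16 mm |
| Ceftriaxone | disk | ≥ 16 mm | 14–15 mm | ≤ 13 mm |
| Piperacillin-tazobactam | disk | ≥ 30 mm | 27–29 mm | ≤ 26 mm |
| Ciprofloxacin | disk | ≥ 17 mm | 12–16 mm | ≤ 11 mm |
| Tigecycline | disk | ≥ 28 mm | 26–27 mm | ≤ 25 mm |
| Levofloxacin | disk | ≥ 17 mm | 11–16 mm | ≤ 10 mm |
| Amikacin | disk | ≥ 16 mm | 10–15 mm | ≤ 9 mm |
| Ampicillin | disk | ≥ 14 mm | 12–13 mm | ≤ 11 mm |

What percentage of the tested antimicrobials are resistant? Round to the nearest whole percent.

Aztreonam 20 mm: ≥ 17 mm → Susceptible
Ceftriaxone (11 mm) ≤ 13 mm — R
Piperacillin-tazobactam (29 mm) in 27–29 mm — intermediate
Ciprofloxacin 22 mm: ≥ 17 mm → Susceptible
Tigecycline: 20 mm is ≤ 25 mm → R
Levofloxacin: 14 mm is in 11–16 mm ⇒ I
Amikacin (20 mm) ≥ 16 mm → Susceptible
Ampicillin: 14 mm is ≥ 14 mm — susceptible
Resistant: 2/8

25%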